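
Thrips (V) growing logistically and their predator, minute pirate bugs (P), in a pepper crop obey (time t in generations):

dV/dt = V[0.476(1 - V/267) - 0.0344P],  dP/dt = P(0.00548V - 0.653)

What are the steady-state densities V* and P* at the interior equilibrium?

From dP/dt = 0 with P > 0: 0.00548V* = 0.653, so V* = 119.
Substitute into dV/dt = 0: 0.476(1 - 119/267) = 0.0344P*.
The bracket is 0.554, giving P* = 0.264/0.0344 = 7.66.

V* ≈ 119, P* ≈ 7.66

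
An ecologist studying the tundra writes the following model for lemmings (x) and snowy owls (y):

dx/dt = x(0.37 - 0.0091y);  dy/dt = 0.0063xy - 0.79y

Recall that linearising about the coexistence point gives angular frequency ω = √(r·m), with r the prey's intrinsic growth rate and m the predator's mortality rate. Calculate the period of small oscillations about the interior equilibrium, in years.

T ≈ 11.6 years

Here r = 0.37 and m = 0.79, so r·m = 0.292.
ω = √0.292 = 0.541 per year, hence T = 2π/ω ≈ 11.6 years.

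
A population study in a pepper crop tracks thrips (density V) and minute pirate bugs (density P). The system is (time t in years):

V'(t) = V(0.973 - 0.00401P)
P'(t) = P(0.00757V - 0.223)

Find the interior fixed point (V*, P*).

Set dP/dt = 0 with P > 0: 0.00757V - 0.223 = 0, so V* = 0.223/0.00757 = 29.5.
Set dV/dt = 0 with V > 0: 0.973 - 0.00401P = 0, so P* = 0.973/0.00401 = 243.

V* ≈ 29.5, P* ≈ 243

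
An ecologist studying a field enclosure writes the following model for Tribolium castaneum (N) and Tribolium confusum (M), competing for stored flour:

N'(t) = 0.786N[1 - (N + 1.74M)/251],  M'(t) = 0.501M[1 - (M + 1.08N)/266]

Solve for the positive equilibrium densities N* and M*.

N* ≈ 241, M* ≈ 5.78

Setting both brackets to zero gives the nullclines N + 1.74M = 251 and 1.08N + M = 266.
Substituting M = 266 - 1.08N into the first: N(1 - 1.74·1.08) = 251 - 1.74·266.
So N* = -212/-0.879 = 241, and then M* = 266 - 1.08·241 = 5.78.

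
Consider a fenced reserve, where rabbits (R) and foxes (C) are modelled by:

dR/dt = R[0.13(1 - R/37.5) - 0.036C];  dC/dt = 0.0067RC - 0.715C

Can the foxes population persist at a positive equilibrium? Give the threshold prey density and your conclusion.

Threshold R = 107; K < 107, so no, the predator goes extinct.

The predator equation gives dC/dt > 0 only when R > 0.715/0.0067 = 107.
Without the predator, R → K = 37.5. Since 37.5 < 107, the predator cannot invade.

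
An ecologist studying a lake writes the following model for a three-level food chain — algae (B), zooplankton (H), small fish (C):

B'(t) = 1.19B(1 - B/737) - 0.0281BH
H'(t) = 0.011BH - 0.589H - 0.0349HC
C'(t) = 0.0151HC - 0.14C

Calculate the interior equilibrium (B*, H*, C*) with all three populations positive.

B* ≈ 576, H* ≈ 9.27, C* ≈ 165

From dC/dt = 0: 0.0151H* = 0.14, so H* = 9.27.
From dB/dt = 0: 1.19(1 - B*/737) = 0.0281·9.27, giving B* = 737·(1 - 0.219) = 576.
From dH/dt = 0: 0.011·576 - 0.589 = 0.0349C*, so C* = 5.74/0.0349 = 165.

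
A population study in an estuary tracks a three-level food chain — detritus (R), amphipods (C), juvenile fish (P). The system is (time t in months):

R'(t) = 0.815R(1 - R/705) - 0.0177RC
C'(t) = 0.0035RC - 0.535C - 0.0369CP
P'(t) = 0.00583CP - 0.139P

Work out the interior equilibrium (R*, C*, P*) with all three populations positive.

From dP/dt = 0: 0.00583C* = 0.139, so C* = 23.8.
From dR/dt = 0: 0.815(1 - R*/705) = 0.0177·23.8, giving R* = 705·(1 - 0.518) = 340.
From dC/dt = 0: 0.0035·340 - 0.535 = 0.0369P*, so P* = 0.655/0.0369 = 17.7.

R* ≈ 340, C* ≈ 23.8, P* ≈ 17.7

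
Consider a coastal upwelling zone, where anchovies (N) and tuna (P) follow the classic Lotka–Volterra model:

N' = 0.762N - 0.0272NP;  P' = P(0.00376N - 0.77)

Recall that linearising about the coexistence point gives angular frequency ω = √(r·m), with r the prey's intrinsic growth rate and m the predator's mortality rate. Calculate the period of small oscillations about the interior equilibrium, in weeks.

Here r = 0.762 and m = 0.77, so r·m = 0.587.
ω = √0.587 = 0.766 per week, hence T = 2π/ω ≈ 8.2 weeks.

T ≈ 8.2 weeks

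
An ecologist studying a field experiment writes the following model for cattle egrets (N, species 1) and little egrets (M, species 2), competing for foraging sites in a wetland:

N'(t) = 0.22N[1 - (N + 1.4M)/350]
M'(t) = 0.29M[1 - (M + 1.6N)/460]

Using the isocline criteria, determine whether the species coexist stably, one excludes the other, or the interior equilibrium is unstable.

unstable coexistence (outcome depends on initial conditions)

Compare the nullcline intercepts: K1/α12 = 350/1.4 = 250 < K2 = 460; K2/α21 = 460/1.6 = 288 < K1 = 350.
Since both are reversed, neither can invade when rare; the interior point is a saddle.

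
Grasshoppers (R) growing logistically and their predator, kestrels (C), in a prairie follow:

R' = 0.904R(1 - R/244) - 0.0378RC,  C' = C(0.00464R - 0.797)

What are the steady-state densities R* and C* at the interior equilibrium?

R* ≈ 172, C* ≈ 7.08

From dC/dt = 0 with C > 0: 0.00464R* = 0.797, so R* = 172.
Substitute into dR/dt = 0: 0.904(1 - 172/244) = 0.0378C*.
The bracket is 0.296, giving C* = 0.268/0.0378 = 7.08.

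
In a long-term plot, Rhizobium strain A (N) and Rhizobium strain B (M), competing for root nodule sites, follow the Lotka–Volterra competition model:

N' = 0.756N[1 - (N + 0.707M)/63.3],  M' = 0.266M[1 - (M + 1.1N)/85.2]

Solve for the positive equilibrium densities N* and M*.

N* ≈ 13.8, M* ≈ 70

Setting both brackets to zero gives the nullclines N + 0.707M = 63.3 and 1.1N + M = 85.2.
Substituting M = 85.2 - 1.1N into the first: N(1 - 0.707·1.1) = 63.3 - 0.707·85.2.
So N* = 3.06/0.222 = 13.8, and then M* = 85.2 - 1.1·13.8 = 70.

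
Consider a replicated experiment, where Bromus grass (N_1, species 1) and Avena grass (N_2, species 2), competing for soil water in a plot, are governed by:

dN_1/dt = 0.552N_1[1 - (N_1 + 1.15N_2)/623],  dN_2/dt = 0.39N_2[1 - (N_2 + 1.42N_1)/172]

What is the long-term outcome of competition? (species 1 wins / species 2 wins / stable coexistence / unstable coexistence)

species 1 excludes species 2

Compare the nullcline intercepts: K1/α12 = 623/1.15 = 542 > K2 = 172; K2/α21 = 172/1.42 = 121 < K1 = 623.
Since the inequalities point opposite ways, species 1 can invade but species 2 cannot.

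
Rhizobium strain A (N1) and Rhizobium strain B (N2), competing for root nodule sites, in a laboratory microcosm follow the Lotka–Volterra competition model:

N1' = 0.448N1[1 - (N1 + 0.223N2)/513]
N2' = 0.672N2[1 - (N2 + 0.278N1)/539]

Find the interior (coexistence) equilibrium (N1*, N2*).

N1* ≈ 419, N2* ≈ 423

Setting both brackets to zero gives the nullclines N1 + 0.223N2 = 513 and 0.278N1 + N2 = 539.
Substituting N2 = 539 - 0.278N1 into the first: N1(1 - 0.223·0.278) = 513 - 0.223·539.
So N1* = 393/0.938 = 419, and then N2* = 539 - 0.278·419 = 423.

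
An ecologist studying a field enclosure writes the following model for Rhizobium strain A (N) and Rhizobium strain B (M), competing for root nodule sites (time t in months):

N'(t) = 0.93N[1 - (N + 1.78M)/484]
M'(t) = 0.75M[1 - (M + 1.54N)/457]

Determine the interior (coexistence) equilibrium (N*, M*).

N* ≈ 189, M* ≈ 166

Setting both brackets to zero gives the nullclines N + 1.78M = 484 and 1.54N + M = 457.
Substituting M = 457 - 1.54N into the first: N(1 - 1.78·1.54) = 484 - 1.78·457.
So N* = -329/-1.74 = 189, and then M* = 457 - 1.54·189 = 166.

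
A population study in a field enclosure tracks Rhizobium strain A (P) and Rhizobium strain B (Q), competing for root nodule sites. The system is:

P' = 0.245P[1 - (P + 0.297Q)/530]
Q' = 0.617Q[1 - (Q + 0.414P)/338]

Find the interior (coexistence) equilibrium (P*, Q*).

P* ≈ 490, Q* ≈ 135

Setting both brackets to zero gives the nullclines P + 0.297Q = 530 and 0.414P + Q = 338.
Substituting Q = 338 - 0.414P into the first: P(1 - 0.297·0.414) = 530 - 0.297·338.
So P* = 430/0.877 = 490, and then Q* = 338 - 0.414·490 = 135.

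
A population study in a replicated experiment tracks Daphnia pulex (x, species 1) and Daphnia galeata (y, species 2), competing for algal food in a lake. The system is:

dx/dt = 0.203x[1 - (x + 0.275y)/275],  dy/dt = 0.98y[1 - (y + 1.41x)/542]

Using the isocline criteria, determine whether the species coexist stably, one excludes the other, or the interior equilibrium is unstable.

stable coexistence

Compare the nullcline intercepts: K1/α12 = 275/0.275 = 1000 > K2 = 542; K2/α21 = 542/1.41 = 384 > K1 = 275.
Since both inequalities hold, each species can invade when rare, so the interior equilibrium is stable.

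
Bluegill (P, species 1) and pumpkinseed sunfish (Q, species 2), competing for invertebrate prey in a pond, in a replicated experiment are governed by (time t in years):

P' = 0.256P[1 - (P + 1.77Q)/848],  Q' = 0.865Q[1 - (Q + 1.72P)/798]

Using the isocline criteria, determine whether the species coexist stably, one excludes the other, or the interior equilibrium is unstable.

unstable coexistence (outcome depends on initial conditions)

Compare the nullcline intercepts: K1/α12 = 848/1.77 = 479 < K2 = 798; K2/α21 = 798/1.72 = 464 < K1 = 848.
Since both are reversed, neither can invade when rare; the interior point is a saddle.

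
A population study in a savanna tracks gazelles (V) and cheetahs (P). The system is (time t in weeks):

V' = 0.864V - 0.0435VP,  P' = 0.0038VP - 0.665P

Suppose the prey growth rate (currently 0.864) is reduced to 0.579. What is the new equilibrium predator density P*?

P* ≈ 13.3

At the interior fixed point, setting dV/dt = 0 with V > 0 fixes P* = (prey growth rate)/(VP coefficient) — independent of the other coefficients.
With the change, P* = 0.579/0.0435 = 13.3; it falls from 19.9.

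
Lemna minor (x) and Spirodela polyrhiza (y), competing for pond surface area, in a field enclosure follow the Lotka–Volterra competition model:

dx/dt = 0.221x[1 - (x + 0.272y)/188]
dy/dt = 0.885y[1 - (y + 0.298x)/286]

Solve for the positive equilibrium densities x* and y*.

x* ≈ 120, y* ≈ 250

Setting both brackets to zero gives the nullclines x + 0.272y = 188 and 0.298x + y = 286.
Substituting y = 286 - 0.298x into the first: x(1 - 0.272·0.298) = 188 - 0.272·286.
So x* = 110/0.919 = 120, and then y* = 286 - 0.298·120 = 250.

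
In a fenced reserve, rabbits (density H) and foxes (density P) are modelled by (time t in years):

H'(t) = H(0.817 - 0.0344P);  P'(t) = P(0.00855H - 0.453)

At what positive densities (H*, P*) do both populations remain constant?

Set dP/dt = 0 with P > 0: 0.00855H - 0.453 = 0, so H* = 0.453/0.00855 = 53.
Set dH/dt = 0 with H > 0: 0.817 - 0.0344P = 0, so P* = 0.817/0.0344 = 23.8.

H* ≈ 53, P* ≈ 23.8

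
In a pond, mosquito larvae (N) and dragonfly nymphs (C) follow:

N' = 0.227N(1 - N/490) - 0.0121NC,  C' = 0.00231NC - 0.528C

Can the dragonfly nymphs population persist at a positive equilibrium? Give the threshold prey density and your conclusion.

Threshold N = 229; K > 229, so yes, the predator persists.

The predator equation gives dC/dt > 0 only when N > 0.528/0.00231 = 229.
Without the predator, N → K = 490. Since 490 > 229, the predator can invade and persist.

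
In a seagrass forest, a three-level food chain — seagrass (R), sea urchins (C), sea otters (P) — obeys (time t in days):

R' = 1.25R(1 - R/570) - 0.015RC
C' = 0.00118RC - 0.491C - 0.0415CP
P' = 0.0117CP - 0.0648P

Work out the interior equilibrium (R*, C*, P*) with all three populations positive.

R* ≈ 532, C* ≈ 5.54, P* ≈ 3.3

From dP/dt = 0: 0.0117C* = 0.0648, so C* = 5.54.
From dR/dt = 0: 1.25(1 - R*/570) = 0.015·5.54, giving R* = 570·(1 - 0.0665) = 532.
From dC/dt = 0: 0.00118·532 - 0.491 = 0.0415P*, so P* = 0.137/0.0415 = 3.3.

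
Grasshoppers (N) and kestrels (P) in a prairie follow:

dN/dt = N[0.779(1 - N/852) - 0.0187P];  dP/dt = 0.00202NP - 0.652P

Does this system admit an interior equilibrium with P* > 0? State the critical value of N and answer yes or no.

Threshold N = 323; K > 323, so yes, the predator persists.

The predator equation gives dP/dt > 0 only when N > 0.652/0.00202 = 323.
Without the predator, N → K = 852. Since 852 > 323, the predator can invade and persist.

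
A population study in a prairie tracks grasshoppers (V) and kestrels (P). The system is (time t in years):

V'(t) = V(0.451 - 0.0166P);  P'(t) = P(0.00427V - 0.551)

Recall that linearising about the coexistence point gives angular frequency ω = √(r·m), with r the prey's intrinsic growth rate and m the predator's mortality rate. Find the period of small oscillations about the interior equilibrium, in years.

Here r = 0.451 and m = 0.551, so r·m = 0.249.
ω = √0.249 = 0.498 per year, hence T = 2π/ω ≈ 12.6 years.

T ≈ 12.6 years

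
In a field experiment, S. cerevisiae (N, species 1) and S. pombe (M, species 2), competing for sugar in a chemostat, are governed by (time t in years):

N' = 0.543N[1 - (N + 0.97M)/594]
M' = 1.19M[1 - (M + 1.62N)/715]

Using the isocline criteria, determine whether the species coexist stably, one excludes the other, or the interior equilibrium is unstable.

unstable coexistence (outcome depends on initial conditions)

Compare the nullcline intercepts: K1/α12 = 594/0.97 = 612 < K2 = 715; K2/α21 = 715/1.62 = 441 < K1 = 594.
Since both are reversed, neither can invade when rare; the interior point is a saddle.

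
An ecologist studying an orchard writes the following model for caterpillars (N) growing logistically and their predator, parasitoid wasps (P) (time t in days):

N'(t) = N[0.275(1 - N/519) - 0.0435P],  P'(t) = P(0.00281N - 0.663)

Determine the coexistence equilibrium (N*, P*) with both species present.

N* ≈ 236, P* ≈ 3.45

From dP/dt = 0 with P > 0: 0.00281N* = 0.663, so N* = 236.
Substitute into dN/dt = 0: 0.275(1 - 236/519) = 0.0435P*.
The bracket is 0.545, giving P* = 0.15/0.0435 = 3.45.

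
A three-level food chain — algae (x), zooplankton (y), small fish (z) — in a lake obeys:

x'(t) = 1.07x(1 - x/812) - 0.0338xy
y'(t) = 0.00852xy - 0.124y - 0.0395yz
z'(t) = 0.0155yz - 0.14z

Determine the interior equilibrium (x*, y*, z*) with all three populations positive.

From dz/dt = 0: 0.0155y* = 0.14, so y* = 9.03.
From dx/dt = 0: 1.07(1 - x*/812) = 0.0338·9.03, giving x* = 812·(1 - 0.285) = 580.
From dy/dt = 0: 0.00852·580 - 0.124 = 0.0395z*, so z* = 4.82/0.0395 = 122.

x* ≈ 580, y* ≈ 9.03, z* ≈ 122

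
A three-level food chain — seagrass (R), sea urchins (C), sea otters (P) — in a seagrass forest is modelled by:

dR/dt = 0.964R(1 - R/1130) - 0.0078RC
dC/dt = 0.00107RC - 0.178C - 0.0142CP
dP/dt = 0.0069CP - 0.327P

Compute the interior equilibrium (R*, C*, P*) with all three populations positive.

R* ≈ 697, C* ≈ 47.4, P* ≈ 40

From dP/dt = 0: 0.0069C* = 0.327, so C* = 47.4.
From dR/dt = 0: 0.964(1 - R*/1130) = 0.0078·47.4, giving R* = 1130·(1 - 0.383) = 697.
From dC/dt = 0: 0.00107·697 - 0.178 = 0.0142P*, so P* = 0.567/0.0142 = 40.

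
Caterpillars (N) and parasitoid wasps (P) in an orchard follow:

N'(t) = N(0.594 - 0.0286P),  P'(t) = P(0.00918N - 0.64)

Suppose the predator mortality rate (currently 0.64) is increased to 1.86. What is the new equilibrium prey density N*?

At the interior fixed point, setting dP/dt = 0 with P > 0 fixes N* = (predator death rate)/(NP coefficient) — independent of the other coefficients.
With the change, N* = 1.86/0.00918 = 203; it rises from 69.7.

N* ≈ 203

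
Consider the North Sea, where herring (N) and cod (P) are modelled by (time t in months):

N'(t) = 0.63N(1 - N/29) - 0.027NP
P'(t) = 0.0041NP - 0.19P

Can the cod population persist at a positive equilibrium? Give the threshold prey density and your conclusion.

Threshold N = 46.3; K < 46.3, so no, the predator goes extinct.

The predator equation gives dP/dt > 0 only when N > 0.19/0.0041 = 46.3.
Without the predator, N → K = 29. Since 29 < 46.3, the predator cannot invade.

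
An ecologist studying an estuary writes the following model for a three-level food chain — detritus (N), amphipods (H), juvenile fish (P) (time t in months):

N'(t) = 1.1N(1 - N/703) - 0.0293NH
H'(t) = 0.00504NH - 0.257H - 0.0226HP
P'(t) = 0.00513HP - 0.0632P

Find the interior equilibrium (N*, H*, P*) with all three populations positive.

N* ≈ 472, H* ≈ 12.3, P* ≈ 94

From dP/dt = 0: 0.00513H* = 0.0632, so H* = 12.3.
From dN/dt = 0: 1.1(1 - N*/703) = 0.0293·12.3, giving N* = 703·(1 - 0.328) = 472.
From dH/dt = 0: 0.00504·472 - 0.257 = 0.0226P*, so P* = 2.12/0.0226 = 94.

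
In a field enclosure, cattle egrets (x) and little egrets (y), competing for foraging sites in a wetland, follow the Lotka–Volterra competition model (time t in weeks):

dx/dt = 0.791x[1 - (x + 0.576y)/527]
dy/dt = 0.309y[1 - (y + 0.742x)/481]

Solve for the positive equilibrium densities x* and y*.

x* ≈ 437, y* ≈ 157

Setting both brackets to zero gives the nullclines x + 0.576y = 527 and 0.742x + y = 481.
Substituting y = 481 - 0.742x into the first: x(1 - 0.576·0.742) = 527 - 0.576·481.
So x* = 250/0.573 = 437, and then y* = 481 - 0.742·437 = 157.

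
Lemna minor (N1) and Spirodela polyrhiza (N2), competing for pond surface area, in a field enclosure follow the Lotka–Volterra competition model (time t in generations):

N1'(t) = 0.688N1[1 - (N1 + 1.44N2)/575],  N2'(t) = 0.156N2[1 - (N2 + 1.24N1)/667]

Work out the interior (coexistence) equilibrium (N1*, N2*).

N1* ≈ 491, N2* ≈ 58.6

Setting both brackets to zero gives the nullclines N1 + 1.44N2 = 575 and 1.24N1 + N2 = 667.
Substituting N2 = 667 - 1.24N1 into the first: N1(1 - 1.44·1.24) = 575 - 1.44·667.
So N1* = -385/-0.786 = 491, and then N2* = 667 - 1.24·491 = 58.6.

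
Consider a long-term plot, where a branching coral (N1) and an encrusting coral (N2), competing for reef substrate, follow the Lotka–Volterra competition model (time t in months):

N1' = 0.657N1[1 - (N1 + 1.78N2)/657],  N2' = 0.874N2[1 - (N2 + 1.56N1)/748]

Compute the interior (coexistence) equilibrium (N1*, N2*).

Setting both brackets to zero gives the nullclines N1 + 1.78N2 = 657 and 1.56N1 + N2 = 748.
Substituting N2 = 748 - 1.56N1 into the first: N1(1 - 1.78·1.56) = 657 - 1.78·748.
So N1* = -674/-1.78 = 380, and then N2* = 748 - 1.56·380 = 156.

N1* ≈ 380, N2* ≈ 156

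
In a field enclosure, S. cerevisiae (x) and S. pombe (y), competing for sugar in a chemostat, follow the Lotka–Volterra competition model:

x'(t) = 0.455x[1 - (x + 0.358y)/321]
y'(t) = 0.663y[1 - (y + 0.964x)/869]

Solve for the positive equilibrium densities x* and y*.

Setting both brackets to zero gives the nullclines x + 0.358y = 321 and 0.964x + y = 869.
Substituting y = 869 - 0.964x into the first: x(1 - 0.358·0.964) = 321 - 0.358·869.
So x* = 9.9/0.655 = 15.1, and then y* = 869 - 0.964·15.1 = 854.

x* ≈ 15.1, y* ≈ 854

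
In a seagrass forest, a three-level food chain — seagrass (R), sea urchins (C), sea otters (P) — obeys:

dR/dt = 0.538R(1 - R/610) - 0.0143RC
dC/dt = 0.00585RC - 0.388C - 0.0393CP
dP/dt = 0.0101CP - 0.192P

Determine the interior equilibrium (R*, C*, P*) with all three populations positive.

From dP/dt = 0: 0.0101C* = 0.192, so C* = 19.
From dR/dt = 0: 0.538(1 - R*/610) = 0.0143·19, giving R* = 610·(1 - 0.505) = 302.
From dC/dt = 0: 0.00585·302 - 0.388 = 0.0393P*, so P* = 1.38/0.0393 = 35.

R* ≈ 302, C* ≈ 19, P* ≈ 35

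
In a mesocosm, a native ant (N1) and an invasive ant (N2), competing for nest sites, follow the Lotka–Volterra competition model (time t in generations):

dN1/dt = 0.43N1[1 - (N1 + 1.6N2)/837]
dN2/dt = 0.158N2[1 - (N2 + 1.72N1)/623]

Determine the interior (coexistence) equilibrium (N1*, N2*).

Setting both brackets to zero gives the nullclines N1 + 1.6N2 = 837 and 1.72N1 + N2 = 623.
Substituting N2 = 623 - 1.72N1 into the first: N1(1 - 1.6·1.72) = 837 - 1.6·623.
So N1* = -160/-1.75 = 91.2, and then N2* = 623 - 1.72·91.2 = 466.

N1* ≈ 91.2, N2* ≈ 466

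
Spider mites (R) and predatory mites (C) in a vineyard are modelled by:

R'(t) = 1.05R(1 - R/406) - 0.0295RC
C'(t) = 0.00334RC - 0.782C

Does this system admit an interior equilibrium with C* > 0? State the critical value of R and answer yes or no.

The predator equation gives dC/dt > 0 only when R > 0.782/0.00334 = 234.
Without the predator, R → K = 406. Since 406 > 234, the predator can invade and persist.

Threshold R = 234; K > 234, so yes, the predator persists.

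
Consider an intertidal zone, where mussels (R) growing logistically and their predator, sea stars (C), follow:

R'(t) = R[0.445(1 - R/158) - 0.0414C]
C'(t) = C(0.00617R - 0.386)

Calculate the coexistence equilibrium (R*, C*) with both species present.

R* ≈ 62.6, C* ≈ 6.49

From dC/dt = 0 with C > 0: 0.00617R* = 0.386, so R* = 62.6.
Substitute into dR/dt = 0: 0.445(1 - 62.6/158) = 0.0414C*.
The bracket is 0.604, giving C* = 0.269/0.0414 = 6.49.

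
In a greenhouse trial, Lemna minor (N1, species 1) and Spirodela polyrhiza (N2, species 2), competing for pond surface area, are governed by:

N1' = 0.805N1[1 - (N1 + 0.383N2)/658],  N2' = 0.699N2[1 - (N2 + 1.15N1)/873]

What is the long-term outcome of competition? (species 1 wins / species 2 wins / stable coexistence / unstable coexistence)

stable coexistence

Compare the nullcline intercepts: K1/α12 = 658/0.383 = 1720 > K2 = 873; K2/α21 = 873/1.15 = 759 > K1 = 658.
Since both inequalities hold, each species can invade when rare, so the interior equilibrium is stable.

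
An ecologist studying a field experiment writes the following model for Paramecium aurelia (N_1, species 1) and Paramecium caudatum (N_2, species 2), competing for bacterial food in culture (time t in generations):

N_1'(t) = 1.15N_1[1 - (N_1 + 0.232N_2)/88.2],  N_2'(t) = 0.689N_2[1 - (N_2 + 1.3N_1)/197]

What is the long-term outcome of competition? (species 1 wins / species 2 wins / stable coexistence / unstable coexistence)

stable coexistence

Compare the nullcline intercepts: K1/α12 = 88.2/0.232 = 380 > K2 = 197; K2/α21 = 197/1.3 = 152 > K1 = 88.2.
Since both inequalities hold, each species can invade when rare, so the interior equilibrium is stable.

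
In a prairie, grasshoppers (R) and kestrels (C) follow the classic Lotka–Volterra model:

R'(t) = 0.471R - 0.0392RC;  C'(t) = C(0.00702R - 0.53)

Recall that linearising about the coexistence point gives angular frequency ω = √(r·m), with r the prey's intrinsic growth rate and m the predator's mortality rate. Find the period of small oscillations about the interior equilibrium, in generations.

Here r = 0.471 and m = 0.53, so r·m = 0.25.
ω = √0.25 = 0.5 per generation, hence T = 2π/ω ≈ 12.6 generations.

T ≈ 12.6 generations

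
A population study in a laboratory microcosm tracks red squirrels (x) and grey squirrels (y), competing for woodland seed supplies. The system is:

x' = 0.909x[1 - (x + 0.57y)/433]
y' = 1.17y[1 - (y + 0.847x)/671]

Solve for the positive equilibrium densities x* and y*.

x* ≈ 97.7, y* ≈ 588

Setting both brackets to zero gives the nullclines x + 0.57y = 433 and 0.847x + y = 671.
Substituting y = 671 - 0.847x into the first: x(1 - 0.57·0.847) = 433 - 0.57·671.
So x* = 50.5/0.517 = 97.7, and then y* = 671 - 0.847·97.7 = 588.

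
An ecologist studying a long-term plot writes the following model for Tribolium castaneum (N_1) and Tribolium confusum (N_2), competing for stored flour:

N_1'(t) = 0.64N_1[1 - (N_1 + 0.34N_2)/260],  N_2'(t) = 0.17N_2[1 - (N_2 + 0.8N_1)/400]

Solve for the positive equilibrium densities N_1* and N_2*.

N_1* ≈ 170, N_2* ≈ 264

Setting both brackets to zero gives the nullclines N_1 + 0.34N_2 = 260 and 0.8N_1 + N_2 = 400.
Substituting N_2 = 400 - 0.8N_1 into the first: N_1(1 - 0.34·0.8) = 260 - 0.34·400.
So N_1* = 124/0.728 = 170, and then N_2* = 400 - 0.8·170 = 264.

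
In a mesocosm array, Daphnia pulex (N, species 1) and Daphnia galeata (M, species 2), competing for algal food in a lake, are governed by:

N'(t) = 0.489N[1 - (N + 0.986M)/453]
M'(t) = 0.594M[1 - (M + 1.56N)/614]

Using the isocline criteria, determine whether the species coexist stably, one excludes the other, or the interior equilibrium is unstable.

unstable coexistence (outcome depends on initial conditions)

Compare the nullcline intercepts: K1/α12 = 453/0.986 = 459 < K2 = 614; K2/α21 = 614/1.56 = 394 < K1 = 453.
Since both are reversed, neither can invade when rare; the interior point is a saddle.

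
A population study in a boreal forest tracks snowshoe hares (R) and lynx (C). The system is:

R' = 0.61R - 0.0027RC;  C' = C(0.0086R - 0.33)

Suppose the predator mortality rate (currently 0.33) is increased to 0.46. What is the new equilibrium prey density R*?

At the interior fixed point, setting dC/dt = 0 with C > 0 fixes R* = (predator death rate)/(RC coefficient) — independent of the other coefficients.
With the change, R* = 0.46/0.0086 = 53.5; it rises from 38.4.

R* ≈ 53.5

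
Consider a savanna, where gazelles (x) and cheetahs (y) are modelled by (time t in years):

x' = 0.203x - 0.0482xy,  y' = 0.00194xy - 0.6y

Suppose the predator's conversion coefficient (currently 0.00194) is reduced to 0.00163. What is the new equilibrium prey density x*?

x* ≈ 368

At the interior fixed point, setting dy/dt = 0 with y > 0 fixes x* = (predator death rate)/(xy coefficient) — independent of the other coefficients.
With the change, x* = 0.6/0.00163 = 368; it rises from 309.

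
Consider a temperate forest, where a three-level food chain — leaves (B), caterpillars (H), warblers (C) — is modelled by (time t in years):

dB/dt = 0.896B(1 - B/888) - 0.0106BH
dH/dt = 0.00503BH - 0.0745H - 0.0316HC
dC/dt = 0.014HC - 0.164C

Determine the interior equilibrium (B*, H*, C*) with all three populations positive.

B* ≈ 765, H* ≈ 11.7, C* ≈ 119

From dC/dt = 0: 0.014H* = 0.164, so H* = 11.7.
From dB/dt = 0: 0.896(1 - B*/888) = 0.0106·11.7, giving B* = 888·(1 - 0.139) = 765.
From dH/dt = 0: 0.00503·765 - 0.0745 = 0.0316C*, so C* = 3.77/0.0316 = 119.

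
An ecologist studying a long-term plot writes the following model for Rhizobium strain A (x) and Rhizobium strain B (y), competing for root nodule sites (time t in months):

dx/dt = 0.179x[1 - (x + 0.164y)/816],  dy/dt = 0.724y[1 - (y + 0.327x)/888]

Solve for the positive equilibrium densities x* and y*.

x* ≈ 708, y* ≈ 656

Setting both brackets to zero gives the nullclines x + 0.164y = 816 and 0.327x + y = 888.
Substituting y = 888 - 0.327x into the first: x(1 - 0.164·0.327) = 816 - 0.164·888.
So x* = 670/0.946 = 708, and then y* = 888 - 0.327·708 = 656.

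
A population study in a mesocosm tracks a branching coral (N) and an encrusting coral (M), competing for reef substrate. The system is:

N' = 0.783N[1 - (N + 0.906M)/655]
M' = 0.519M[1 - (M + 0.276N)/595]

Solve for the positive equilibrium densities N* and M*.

N* ≈ 155, M* ≈ 552

Setting both brackets to zero gives the nullclines N + 0.906M = 655 and 0.276N + M = 595.
Substituting M = 595 - 0.276N into the first: N(1 - 0.906·0.276) = 655 - 0.906·595.
So N* = 116/0.75 = 155, and then M* = 595 - 0.276·155 = 552.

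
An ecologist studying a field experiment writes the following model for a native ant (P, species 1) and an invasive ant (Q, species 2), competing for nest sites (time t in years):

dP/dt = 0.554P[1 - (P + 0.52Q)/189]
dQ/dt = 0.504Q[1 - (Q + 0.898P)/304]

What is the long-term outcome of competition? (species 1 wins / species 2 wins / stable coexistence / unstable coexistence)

Compare the nullcline intercepts: K1/α12 = 189/0.52 = 363 > K2 = 304; K2/α21 = 304/0.898 = 339 > K1 = 189.
Since both inequalities hold, each species can invade when rare, so the interior equilibrium is stable.

stable coexistence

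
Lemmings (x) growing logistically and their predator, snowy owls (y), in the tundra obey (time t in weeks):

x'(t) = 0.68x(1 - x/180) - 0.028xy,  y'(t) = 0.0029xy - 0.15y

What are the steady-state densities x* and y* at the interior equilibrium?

From dy/dt = 0 with y > 0: 0.0029x* = 0.15, so x* = 51.7.
Substitute into dx/dt = 0: 0.68(1 - 51.7/180) = 0.028y*.
The bracket is 0.713, giving y* = 0.485/0.028 = 17.3.

x* ≈ 51.7, y* ≈ 17.3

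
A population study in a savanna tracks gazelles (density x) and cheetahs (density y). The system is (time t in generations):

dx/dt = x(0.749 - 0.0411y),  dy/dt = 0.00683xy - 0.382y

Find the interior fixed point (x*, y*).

x* ≈ 55.9, y* ≈ 18.2

Set dy/dt = 0 with y > 0: 0.00683x - 0.382 = 0, so x* = 0.382/0.00683 = 55.9.
Set dx/dt = 0 with x > 0: 0.749 - 0.0411y = 0, so y* = 0.749/0.0411 = 18.2.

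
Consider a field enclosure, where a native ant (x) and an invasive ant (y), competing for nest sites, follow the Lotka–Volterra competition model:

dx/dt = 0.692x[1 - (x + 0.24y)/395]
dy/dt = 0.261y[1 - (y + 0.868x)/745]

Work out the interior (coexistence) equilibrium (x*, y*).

Setting both brackets to zero gives the nullclines x + 0.24y = 395 and 0.868x + y = 745.
Substituting y = 745 - 0.868x into the first: x(1 - 0.24·0.868) = 395 - 0.24·745.
So x* = 216/0.792 = 273, and then y* = 745 - 0.868·273 = 508.

x* ≈ 273, y* ≈ 508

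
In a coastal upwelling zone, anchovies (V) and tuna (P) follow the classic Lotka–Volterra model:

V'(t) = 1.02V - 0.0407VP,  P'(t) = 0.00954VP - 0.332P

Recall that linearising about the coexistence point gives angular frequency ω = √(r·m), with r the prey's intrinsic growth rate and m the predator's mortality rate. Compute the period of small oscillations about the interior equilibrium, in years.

Here r = 1.02 and m = 0.332, so r·m = 0.339.
ω = √0.339 = 0.582 per year, hence T = 2π/ω ≈ 10.8 years.

T ≈ 10.8 years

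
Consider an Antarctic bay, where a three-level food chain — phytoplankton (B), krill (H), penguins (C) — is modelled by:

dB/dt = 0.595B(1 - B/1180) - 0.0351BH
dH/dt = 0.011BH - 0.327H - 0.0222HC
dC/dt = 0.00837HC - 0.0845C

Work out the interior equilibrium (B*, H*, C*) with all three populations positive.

From dC/dt = 0: 0.00837H* = 0.0845, so H* = 10.1.
From dB/dt = 0: 0.595(1 - B*/1180) = 0.0351·10.1, giving B* = 1180·(1 - 0.596) = 477.
From dH/dt = 0: 0.011·477 - 0.327 = 0.0222C*, so C* = 4.92/0.0222 = 222.

B* ≈ 477, H* ≈ 10.1, C* ≈ 222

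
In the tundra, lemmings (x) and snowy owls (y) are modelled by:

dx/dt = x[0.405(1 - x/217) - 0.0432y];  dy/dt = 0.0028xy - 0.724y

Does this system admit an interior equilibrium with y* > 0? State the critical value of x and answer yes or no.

The predator equation gives dy/dt > 0 only when x > 0.724/0.0028 = 259.
Without the predator, x → K = 217. Since 217 < 259, the predator cannot invade.

Threshold x = 259; K < 259, so no, the predator goes extinct.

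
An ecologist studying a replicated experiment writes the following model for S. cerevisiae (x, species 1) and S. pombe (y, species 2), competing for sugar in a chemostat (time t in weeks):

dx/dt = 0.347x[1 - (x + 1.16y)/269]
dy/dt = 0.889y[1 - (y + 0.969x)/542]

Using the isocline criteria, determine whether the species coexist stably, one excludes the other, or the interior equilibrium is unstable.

Compare the nullcline intercepts: K1/α12 = 269/1.16 = 232 < K2 = 542; K2/α21 = 542/0.969 = 559 > K1 = 269.
Since the inequalities point opposite ways, species 2 can invade but species 1 cannot.

species 2 excludes species 1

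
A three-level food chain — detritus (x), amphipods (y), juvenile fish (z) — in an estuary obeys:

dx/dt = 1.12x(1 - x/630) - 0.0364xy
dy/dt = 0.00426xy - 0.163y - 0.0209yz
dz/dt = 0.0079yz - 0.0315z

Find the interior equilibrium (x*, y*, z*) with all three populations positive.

x* ≈ 548, y* ≈ 3.99, z* ≈ 104

From dz/dt = 0: 0.0079y* = 0.0315, so y* = 3.99.
From dx/dt = 0: 1.12(1 - x*/630) = 0.0364·3.99, giving x* = 630·(1 - 0.13) = 548.
From dy/dt = 0: 0.00426·548 - 0.163 = 0.0209z*, so z* = 2.17/0.0209 = 104.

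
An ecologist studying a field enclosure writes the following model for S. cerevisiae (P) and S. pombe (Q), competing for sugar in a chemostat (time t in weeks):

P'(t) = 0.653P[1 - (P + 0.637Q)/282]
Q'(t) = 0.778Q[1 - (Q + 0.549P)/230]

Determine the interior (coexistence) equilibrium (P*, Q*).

Setting both brackets to zero gives the nullclines P + 0.637Q = 282 and 0.549P + Q = 230.
Substituting Q = 230 - 0.549P into the first: P(1 - 0.637·0.549) = 282 - 0.637·230.
So P* = 135/0.65 = 208, and then Q* = 230 - 0.549·208 = 116.

P* ≈ 208, Q* ≈ 116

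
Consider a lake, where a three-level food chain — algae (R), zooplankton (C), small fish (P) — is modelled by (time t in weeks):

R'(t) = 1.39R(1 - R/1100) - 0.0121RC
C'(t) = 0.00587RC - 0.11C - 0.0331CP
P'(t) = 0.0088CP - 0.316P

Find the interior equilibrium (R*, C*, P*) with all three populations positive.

R* ≈ 756, C* ≈ 35.9, P* ≈ 131

From dP/dt = 0: 0.0088C* = 0.316, so C* = 35.9.
From dR/dt = 0: 1.39(1 - R*/1100) = 0.0121·35.9, giving R* = 1100·(1 - 0.313) = 756.
From dC/dt = 0: 0.00587·756 - 0.11 = 0.0331P*, so P* = 4.33/0.0331 = 131.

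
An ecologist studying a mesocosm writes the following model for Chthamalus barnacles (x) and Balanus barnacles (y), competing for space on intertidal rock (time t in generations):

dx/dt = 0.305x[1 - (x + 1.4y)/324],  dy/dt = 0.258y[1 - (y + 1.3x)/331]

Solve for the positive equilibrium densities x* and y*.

x* ≈ 170, y* ≈ 110

Setting both brackets to zero gives the nullclines x + 1.4y = 324 and 1.3x + y = 331.
Substituting y = 331 - 1.3x into the first: x(1 - 1.4·1.3) = 324 - 1.4·331.
So x* = -139/-0.82 = 170, and then y* = 331 - 1.3·170 = 110.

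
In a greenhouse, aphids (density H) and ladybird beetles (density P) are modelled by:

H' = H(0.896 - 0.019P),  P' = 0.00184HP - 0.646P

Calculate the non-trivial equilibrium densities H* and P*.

Set dP/dt = 0 with P > 0: 0.00184H - 0.646 = 0, so H* = 0.646/0.00184 = 351.
Set dH/dt = 0 with H > 0: 0.896 - 0.019P = 0, so P* = 0.896/0.019 = 47.2.

H* ≈ 351, P* ≈ 47.2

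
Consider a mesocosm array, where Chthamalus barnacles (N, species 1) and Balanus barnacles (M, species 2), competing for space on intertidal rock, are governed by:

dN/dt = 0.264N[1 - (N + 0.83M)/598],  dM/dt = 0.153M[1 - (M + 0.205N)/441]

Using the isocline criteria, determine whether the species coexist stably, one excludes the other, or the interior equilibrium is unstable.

Compare the nullcline intercepts: K1/α12 = 598/0.83 = 720 > K2 = 441; K2/α21 = 441/0.205 = 2150 > K1 = 598.
Since both inequalities hold, each species can invade when rare, so the interior equilibrium is stable.

stable coexistence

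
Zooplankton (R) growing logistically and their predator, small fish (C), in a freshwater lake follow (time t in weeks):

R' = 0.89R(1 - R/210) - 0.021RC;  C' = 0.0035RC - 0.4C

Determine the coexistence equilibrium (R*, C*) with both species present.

From dC/dt = 0 with C > 0: 0.0035R* = 0.4, so R* = 114.
Substitute into dR/dt = 0: 0.89(1 - 114/210) = 0.021C*.
The bracket is 0.456, giving C* = 0.406/0.021 = 19.3.

R* ≈ 114, C* ≈ 19.3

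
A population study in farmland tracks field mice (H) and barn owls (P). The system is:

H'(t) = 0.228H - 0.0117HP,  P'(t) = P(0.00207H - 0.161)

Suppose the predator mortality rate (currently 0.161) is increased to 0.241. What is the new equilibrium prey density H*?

H* ≈ 116

At the interior fixed point, setting dP/dt = 0 with P > 0 fixes H* = (predator death rate)/(HP coefficient) — independent of the other coefficients.
With the change, H* = 0.241/0.00207 = 116; it rises from 77.8.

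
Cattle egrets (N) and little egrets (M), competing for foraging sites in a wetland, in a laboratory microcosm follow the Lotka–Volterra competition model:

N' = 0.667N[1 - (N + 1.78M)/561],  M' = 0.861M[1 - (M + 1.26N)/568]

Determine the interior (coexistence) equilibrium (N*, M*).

Setting both brackets to zero gives the nullclines N + 1.78M = 561 and 1.26N + M = 568.
Substituting M = 568 - 1.26N into the first: N(1 - 1.78·1.26) = 561 - 1.78·568.
So N* = -450/-1.24 = 362, and then M* = 568 - 1.26·362 = 112.

N* ≈ 362, M* ≈ 112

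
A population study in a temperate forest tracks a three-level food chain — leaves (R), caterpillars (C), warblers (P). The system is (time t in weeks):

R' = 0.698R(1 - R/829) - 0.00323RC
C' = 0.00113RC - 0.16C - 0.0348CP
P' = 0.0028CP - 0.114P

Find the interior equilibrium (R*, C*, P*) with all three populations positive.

From dP/dt = 0: 0.0028C* = 0.114, so C* = 40.7.
From dR/dt = 0: 0.698(1 - R*/829) = 0.00323·40.7, giving R* = 829·(1 - 0.188) = 673.
From dC/dt = 0: 0.00113·673 - 0.16 = 0.0348P*, so P* = 0.6/0.0348 = 17.2.

R* ≈ 673, C* ≈ 40.7, P* ≈ 17.2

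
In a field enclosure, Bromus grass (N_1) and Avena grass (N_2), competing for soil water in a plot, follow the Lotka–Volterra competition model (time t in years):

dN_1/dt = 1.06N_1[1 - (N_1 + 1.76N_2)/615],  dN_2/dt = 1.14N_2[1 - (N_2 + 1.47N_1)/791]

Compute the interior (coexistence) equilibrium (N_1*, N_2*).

N_1* ≈ 490, N_2* ≈ 71.2

Setting both brackets to zero gives the nullclines N_1 + 1.76N_2 = 615 and 1.47N_1 + N_2 = 791.
Substituting N_2 = 791 - 1.47N_1 into the first: N_1(1 - 1.76·1.47) = 615 - 1.76·791.
So N_1* = -777/-1.59 = 490, and then N_2* = 791 - 1.47·490 = 71.2.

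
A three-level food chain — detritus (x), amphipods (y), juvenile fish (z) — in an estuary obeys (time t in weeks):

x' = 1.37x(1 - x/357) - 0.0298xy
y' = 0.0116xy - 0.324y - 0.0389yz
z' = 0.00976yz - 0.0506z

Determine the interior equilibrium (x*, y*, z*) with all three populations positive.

x* ≈ 317, y* ≈ 5.18, z* ≈ 86.1

From dz/dt = 0: 0.00976y* = 0.0506, so y* = 5.18.
From dx/dt = 0: 1.37(1 - x*/357) = 0.0298·5.18, giving x* = 357·(1 - 0.113) = 317.
From dy/dt = 0: 0.0116·317 - 0.324 = 0.0389z*, so z* = 3.35/0.0389 = 86.1.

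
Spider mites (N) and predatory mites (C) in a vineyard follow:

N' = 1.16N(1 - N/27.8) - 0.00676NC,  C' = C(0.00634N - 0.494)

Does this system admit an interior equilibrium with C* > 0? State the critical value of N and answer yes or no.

The predator equation gives dC/dt > 0 only when N > 0.494/0.00634 = 77.9.
Without the predator, N → K = 27.8. Since 27.8 < 77.9, the predator cannot invade.

Threshold N = 77.9; K < 77.9, so no, the predator goes extinct.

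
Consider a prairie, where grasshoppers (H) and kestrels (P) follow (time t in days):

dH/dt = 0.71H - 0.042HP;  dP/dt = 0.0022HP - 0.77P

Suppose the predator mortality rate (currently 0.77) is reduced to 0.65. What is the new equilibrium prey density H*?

H* ≈ 295

At the interior fixed point, setting dP/dt = 0 with P > 0 fixes H* = (predator death rate)/(HP coefficient) — independent of the other coefficients.
With the change, H* = 0.65/0.0022 = 295; it falls from 350.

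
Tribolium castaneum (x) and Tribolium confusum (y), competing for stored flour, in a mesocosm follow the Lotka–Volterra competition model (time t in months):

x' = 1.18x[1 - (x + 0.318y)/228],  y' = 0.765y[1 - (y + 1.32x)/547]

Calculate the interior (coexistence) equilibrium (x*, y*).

Setting both brackets to zero gives the nullclines x + 0.318y = 228 and 1.32x + y = 547.
Substituting y = 547 - 1.32x into the first: x(1 - 0.318·1.32) = 228 - 0.318·547.
So x* = 54.1/0.58 = 93.2, and then y* = 547 - 1.32·93.2 = 424.

x* ≈ 93.2, y* ≈ 424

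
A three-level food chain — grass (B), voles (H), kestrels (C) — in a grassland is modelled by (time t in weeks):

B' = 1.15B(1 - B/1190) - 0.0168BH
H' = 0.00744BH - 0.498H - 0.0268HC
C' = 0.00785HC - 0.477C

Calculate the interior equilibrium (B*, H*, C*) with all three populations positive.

From dC/dt = 0: 0.00785H* = 0.477, so H* = 60.8.
From dB/dt = 0: 1.15(1 - B*/1190) = 0.0168·60.8, giving B* = 1190·(1 - 0.888) = 134.
From dH/dt = 0: 0.00744·134 - 0.498 = 0.0268C*, so C* = 0.496/0.0268 = 18.5.

B* ≈ 134, H* ≈ 60.8, C* ≈ 18.5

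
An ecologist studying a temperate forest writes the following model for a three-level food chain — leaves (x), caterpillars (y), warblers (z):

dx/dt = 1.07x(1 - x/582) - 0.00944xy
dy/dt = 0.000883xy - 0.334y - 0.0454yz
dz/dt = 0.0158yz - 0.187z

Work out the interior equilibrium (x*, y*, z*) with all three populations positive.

From dz/dt = 0: 0.0158y* = 0.187, so y* = 11.8.
From dx/dt = 0: 1.07(1 - x*/582) = 0.00944·11.8, giving x* = 582·(1 - 0.104) = 521.
From dy/dt = 0: 0.000883·521 - 0.334 = 0.0454z*, so z* = 0.126/0.0454 = 2.78.

x* ≈ 521, y* ≈ 11.8, z* ≈ 2.78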